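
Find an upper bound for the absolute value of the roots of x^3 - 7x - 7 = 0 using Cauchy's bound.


Cauchy's bound: all roots r satisfy |r| <= 1 + max(|a_i/a_n|) for i = 0,...,n-1
where a_n is the leading coefficient.

Coefficients: [1, 0, -7, -7]
Leading coefficient a_n = 1
Ratios |a_i/a_n|: 0, 7, 7
Maximum ratio: 7
Cauchy's bound: |r| <= 1 + 7 = 8

Upper bound = 8


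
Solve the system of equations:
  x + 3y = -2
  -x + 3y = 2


Using Cramer's rule:
Determinant D = (1)(3) - (-1)(3) = 3 + 3 = 6
Dx = (-2)(3) - (2)(3) = -6 - 6 = -12
Dy = (1)(2) - (-1)(-2) = 2 - 2 = 0
x = Dx/D = -12/6 = -2
y = Dy/D = 0/6 = 0

x = -2, y = 0


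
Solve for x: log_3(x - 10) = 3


Convert to exponential form: x - 10 = 3^3 = 27
x = 27 + 10 = 37
Check: log_3(37 - 10) = log_3(27) = log_3(27) = 3 ✓

x = 37


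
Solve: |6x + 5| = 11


An absolute value equation |expr| = 11 gives two cases:
Case 1: 6x + 5 = 11
  6x = 6, so x = 1
Case 2: 6x + 5 = -11
  6x = -16, so x = -8/3

x = -8/3, x = 1


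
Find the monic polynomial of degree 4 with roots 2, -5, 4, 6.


A monic polynomial with roots 2, -5, 4, 6 is:
p(x) = (x - 2)(x + 5)(x - 4)(x - 6)
After multiplying by (x - 2): x - 2
After multiplying by (x + 5): x^2 + 3x - 10
After multiplying by (x - 4): x^3 - x^2 - 22x + 40
After multiplying by (x - 6): x^4 - 7x^3 - 16x^2 + 172x - 240

x^4 - 7x^3 - 16x^2 + 172x - 240


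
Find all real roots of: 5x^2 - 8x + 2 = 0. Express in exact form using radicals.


Using the quadratic formula: x = (-b ± sqrt(b^2 - 4ac)) / (2a)
Here a = 5, b = -8, c = 2
Discriminant = b^2 - 4ac = (-8)^2 - 4(5)(2) = 64 - 40 = 24
Since discriminant = 24 > 0, there are two real roots.
x = (8 ± 2*sqrt(6)) / 10
Simplifying: x = (4 ± sqrt(6)) / 5
Numerically: x ≈ 1.2899 or x ≈ 0.3101

x = (4 + sqrt(6)) / 5 or x = (4 - sqrt(6)) / 5


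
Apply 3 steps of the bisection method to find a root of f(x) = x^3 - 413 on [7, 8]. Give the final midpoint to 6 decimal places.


f(x) = x^3 - 413
f(7) = -70 < 0
f(8) = 99 > 0

Step 1: midpoint = (7.000000 + 8.000000)/2 = 7.500000
  f(7.500000) = 8.875000
  f(mid) > 0, so root is in [7.000000, 7.500000]

Step 2: midpoint = (7.000000 + 7.500000)/2 = 7.250000
  f(7.250000) = -31.921875
  f(mid) < 0, so root is in [7.250000, 7.500000]

Step 3: midpoint = (7.250000 + 7.500000)/2 = 7.375000
  f(7.375000) = -11.869141
  f(mid) < 0, so root is in [7.375000, 7.500000]

midpoint = 7.375000


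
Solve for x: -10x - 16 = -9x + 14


Starting with: -10x - 16 = -9x + 14
Move all x terms to left: (-10 + 9)x = 14 + 16
Simplify: -x = 30
Divide both sides by -1: x = -30

x = -30


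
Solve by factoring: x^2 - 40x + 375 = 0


We need two numbers that multiply to 375 and add to -40.
Those numbers are -15 and -25 (since (-15) * (-25) = 375 and (-15) + (-25) = -40).
So x^2 - 40x + 375 = (x - 15)(x - 25) = 0
Setting each factor to zero: x = 15 or x = 25

x = 15, x = 25


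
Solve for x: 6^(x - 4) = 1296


Express both sides with the same base.
1296 = 6^4
Since the bases match, equate exponents: x - 4 = 4
So x = 4 - (-4) = 8

x = 8


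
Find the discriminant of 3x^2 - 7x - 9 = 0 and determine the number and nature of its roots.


For ax^2 + bx + c = 0, discriminant D = b^2 - 4ac
Here a = 3, b = -7, c = -9
D = (-7)^2 - 4(3)(-9) = 49 + 108 = 157

D = 157 > 0 but not a perfect square
The equation has 2 distinct real irrational roots.

Discriminant = 157, 2 distinct real irrational roots


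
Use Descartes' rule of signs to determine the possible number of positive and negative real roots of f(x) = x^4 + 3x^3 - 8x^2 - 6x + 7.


Descartes' rule of signs:

For positive roots, count sign changes in f(x) = x^4 + 3x^3 - 8x^2 - 6x + 7:
Signs of coefficients: +, +, -, -, +
Number of sign changes: 2
Possible positive real roots: 2, 0

For negative roots, examine f(-x) = x^4 - 3x^3 - 8x^2 + 6x + 7:
Signs of coefficients: +, -, -, +, +
Number of sign changes: 2
Possible negative real roots: 2, 0

Positive roots: 2 or 0; Negative roots: 2 or 0


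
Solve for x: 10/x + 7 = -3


Subtract 7 from both sides: 10/x = -10
Multiply both sides by x: 10 = -10 * x
Divide by -10: x = -1

x = -1


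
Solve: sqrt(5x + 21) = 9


Square both sides: 5x + 21 = 9^2 = 81
5x = 81 - 21 = 60
x = 12
Check: sqrt(5*12 + 21) = sqrt(81) = 9 ✓

x = 12


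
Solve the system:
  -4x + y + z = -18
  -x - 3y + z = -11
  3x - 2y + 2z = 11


Using Cramer's rule. Expand each determinant along the first row.
D  = (-4)*[(-3)*2 - 1*(-2)] - 1*[(-1)*2 - 1*3] + 1*[(-1)*(-2) - (-3)*3]
  = (-4)*(-4) - 1*(-5) + 1*(11) = 32
Dx = (-18)*[(-3)*2 - 1*(-2)] - 1*[(-11)*2 - 1*11] + 1*[(-11)*(-2) - (-3)*11]
  = (-18)*(-4) - 1*(-33) + 1*(55) = 160
Dy = (-4)*[(-11)*2 - 1*11] - (-18)*[(-1)*2 - 1*3] + 1*[(-1)*11 - (-11)*3]
  = (-4)*(-33) - (-18)*(-5) + 1*(22) = 64
Dz = (-4)*[(-3)*11 - (-11)*(-2)] - 1*[(-1)*11 - (-11)*3] + (-18)*[(-1)*(-2) - (-3)*3]
  = (-4)*(-55) - 1*(22) + (-18)*(11) = 0
x = Dx/D = 160/32 = 5, y = Dy/D = 64/32 = 2, z = Dz/D = 0/32 = 0
Check eq1: (-4)(5) + (1)(2) + (1)(0) = -18 = -18 ✓
Check eq2: (-1)(5) + (-3)(2) + (1)(0) = -11 = -11 ✓
Check eq3: (3)(5) + (-2)(2) + (2)(0) = 11 = 11 ✓

x = 5, y = 2, z = 0


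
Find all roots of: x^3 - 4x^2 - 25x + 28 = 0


Let p(x) = x^3 - 4x^2 - 25x + 28. By the rational root theorem (leading coefficient 1), any rational root is an integer divisor of 28: try ±1, ±2, ... in turn.
Test x = 1: value = 0 ✓, so (x - 1) is a factor.
Synthetic division by (x - 1): bring down 1; 1(1) - 4 = -3; (-3)(1) - 25 = -28; (-28)(1) + 28 = 0 → quotient x^2 - 3x - 28, remainder 0.
Solve the quadratic x^2 - 3x - 28 = 0: discriminant = (-3)^2 - 4(1)(-28) = 9 + 112 = 121.
sqrt(121) = 11, so x = (3 ± 11)/2: x = 7 or x = -4.
Collecting all roots found:

x = -4, x = 1, x = 7


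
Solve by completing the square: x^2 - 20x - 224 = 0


Start: x^2 - 20x - 224 = 0
Move constant: x^2 - 20x = 224
Half of -20 is -10, squared is 100
Add 100 to both sides: x^2 - 20x + 100 = 324
(x - 10)^2 = 324
x - 10 = ±18
x = 10 + 18 = 28 or x = 10 - 18 = -8

x = -8, x = 28


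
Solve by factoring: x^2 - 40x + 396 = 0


We need two numbers that multiply to 396 and add to -40.
Those numbers are -22 and -18 (since (-22) * (-18) = 396 and (-22) + (-18) = -40).
So x^2 - 40x + 396 = (x - 22)(x - 18) = 0
Setting each factor to zero: x = 22 or x = 18

x = 18, x = 22


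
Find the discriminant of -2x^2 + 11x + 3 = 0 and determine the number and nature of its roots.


For ax^2 + bx + c = 0, discriminant D = b^2 - 4ac
Here a = -2, b = 11, c = 3
D = (11)^2 - 4(-2)(3) = 121 + 24 = 145

D = 145 > 0 but not a perfect square
The equation has 2 distinct real irrational roots.

Discriminant = 145, 2 distinct real irrational roots


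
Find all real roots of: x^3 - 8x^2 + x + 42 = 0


Let p(x) = x^3 - 8x^2 + x + 42. By the rational root theorem (leading coefficient 1), any rational root is an integer divisor of 42: try ±1, ±2, ... in turn.
Test x = 1: value = 36 ≠ 0.
Test x = -1: value = 32 ≠ 0.
Test x = 2: value = 20 ≠ 0.
Test x = -2: value = 0 ✓, so (x + 2) is a factor.
Synthetic division by (x + 2): bring down 1; 1(-2) - 8 = -10; (-10)(-2) + 1 = 21; 21(-2) + 42 = 0 → quotient x^2 - 10x + 21, remainder 0.
Solve the quadratic x^2 - 10x + 21 = 0: discriminant = (-10)^2 - 4(1)(21) = 100 - 84 = 16.
sqrt(16) = 4, so x = (10 ± 4)/2: x = 7 or x = 3.

x = -2, x = 3, x = 7


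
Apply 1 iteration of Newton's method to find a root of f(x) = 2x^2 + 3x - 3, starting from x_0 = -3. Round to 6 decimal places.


Newton's method: x_(n+1) = x_n - f(x_n)/f'(x_n)
f(x) = 2x^2 + 3x - 3
f'(x) = 4x + 3

Iteration 1:
  f(-3.000000) = 6.000000
  f'(-3.000000) = -9.000000
  x_1 = -3.000000 - (6.000000)/(-9.000000) = -2.333333

x_1 = -2.333333


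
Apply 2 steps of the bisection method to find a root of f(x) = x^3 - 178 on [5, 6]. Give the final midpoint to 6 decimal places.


f(x) = x^3 - 178
f(5) = -53 < 0
f(6) = 38 > 0

Step 1: midpoint = (5.000000 + 6.000000)/2 = 5.500000
  f(5.500000) = -11.625000
  f(mid) < 0, so root is in [5.500000, 6.000000]

Step 2: midpoint = (5.500000 + 6.000000)/2 = 5.750000
  f(5.750000) = 12.109375
  f(mid) > 0, so root is in [5.500000, 5.750000]

midpoint = 5.750000


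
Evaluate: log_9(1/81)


We need the exponent such that 9^? = 1/81
9^(-2) = 1/9^2 = 1/81
Therefore log_9(1/81) = -2

-2


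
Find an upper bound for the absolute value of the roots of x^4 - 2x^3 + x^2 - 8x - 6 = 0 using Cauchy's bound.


Cauchy's bound: all roots r satisfy |r| <= 1 + max(|a_i/a_n|) for i = 0,...,n-1
where a_n is the leading coefficient.

Coefficients: [1, -2, 1, -8, -6]
Leading coefficient a_n = 1
Ratios |a_i/a_n|: 2, 1, 8, 6
Maximum ratio: 8
Cauchy's bound: |r| <= 1 + 8 = 9

Upper bound = 9


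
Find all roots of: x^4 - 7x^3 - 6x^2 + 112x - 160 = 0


Let p(x) = x^4 - 7x^3 - 6x^2 + 112x - 160. By the rational root theorem (leading coefficient 1), any rational root is an integer divisor of 160: try ±1, ±2, ... in turn.
Test x = 1: value = -60 ≠ 0.
Test x = -1: value = -270 ≠ 0.
Test x = 2: value = 0 ✓, so (x - 2) is a factor.
Synthetic division by (x - 2): bring down 1; 1(2) - 7 = -5; (-5)(2) - 6 = -16; (-16)(2) + 112 = 80; 80(2) - 160 = 0 → quotient x^3 - 5x^2 - 16x + 80, remainder 0.
Continue with the quotient x^3 - 5x^2 - 16x + 80 (candidates must divide 80; re-test x = 2 first in case it repeats).
Test x = 2: value = 36 ≠ 0.
Test x = -2: value = 84 ≠ 0.
Test x = 4: value = 0 ✓, so (x - 4) is a factor.
Synthetic division by (x - 4): bring down 1; 1(4) - 5 = -1; (-1)(4) - 16 = -20; (-20)(4) + 80 = 0 → quotient x^2 - x - 20, remainder 0.
Solve the quadratic x^2 - x - 20 = 0: discriminant = (-1)^2 - 4(1)(-20) = 1 + 80 = 81.
sqrt(81) = 9, so x = (1 ± 9)/2: x = 5 or x = -4.
Collecting all roots found:

x = -4, x = 2, x = 4, x = 5


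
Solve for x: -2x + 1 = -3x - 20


Starting with: -2x + 1 = -3x - 20
Move all x terms to left: (-2 + 3)x = -20 - 1
Simplify: x = -21
Divide both sides by 1: x = -21

x = -21


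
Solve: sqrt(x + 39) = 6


Square both sides: x + 39 = 6^2 = 36
x = 36 - 39 = -3
x = -3
Check: sqrt(1*(-3) + 39) = sqrt(36) = 6 ✓

x = -3


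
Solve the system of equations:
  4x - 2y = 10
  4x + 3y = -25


Using Cramer's rule:
Determinant D = (4)(3) - (4)(-2) = 12 + 8 = 20
Dx = (10)(3) - (-25)(-2) = 30 - 50 = -20
Dy = (4)(-25) - (4)(10) = -100 - 40 = -140
x = Dx/D = -20/20 = -1
y = Dy/D = -140/20 = -7

x = -1, y = -7


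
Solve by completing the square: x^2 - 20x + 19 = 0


Start: x^2 - 20x + 19 = 0
Move constant: x^2 - 20x = -19
Half of -20 is -10, squared is 100
Add 100 to both sides: x^2 - 20x + 100 = 81
(x - 10)^2 = 81
x - 10 = ±9
x = 10 + 9 = 19 or x = 10 - 9 = 1

x = 1, x = 19


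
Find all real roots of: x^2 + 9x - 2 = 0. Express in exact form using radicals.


Using the quadratic formula: x = (-b ± sqrt(b^2 - 4ac)) / (2a)
Here a = 1, b = 9, c = -2
Discriminant = b^2 - 4ac = 9^2 - 4(1)(-2) = 81 + 8 = 89
Since discriminant = 89 > 0, there are two real roots.
x = (-9 ± sqrt(89)) / 2
Numerically: x ≈ 0.2170 or x ≈ -9.2170

x = (-9 + sqrt(89)) / 2 or x = (-9 - sqrt(89)) / 2


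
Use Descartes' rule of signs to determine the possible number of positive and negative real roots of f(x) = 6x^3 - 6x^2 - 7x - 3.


Descartes' rule of signs:

For positive roots, count sign changes in f(x) = 6x^3 - 6x^2 - 7x - 3:
Signs of coefficients: +, -, -, -
Number of sign changes: 1
Possible positive real roots: 1

For negative roots, examine f(-x) = -6x^3 - 6x^2 + 7x - 3:
Signs of coefficients: -, -, +, -
Number of sign changes: 2
Possible negative real roots: 2, 0

Positive roots: 1; Negative roots: 2 or 0


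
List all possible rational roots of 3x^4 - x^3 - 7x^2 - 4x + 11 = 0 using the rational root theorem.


Rational root theorem: possible roots are ±p/q where:
  p divides the constant term (11): p ∈ {1, 11}
  q divides the leading coefficient (3): q ∈ {1, 3}

All possible rational roots: -11, -11/3, -1, -1/3, 1/3, 1, 11/3, 11

-11, -11/3, -1, -1/3, 1/3, 1, 11/3, 11


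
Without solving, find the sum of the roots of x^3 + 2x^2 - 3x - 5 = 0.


By Vieta's formulas for x^3 + bx^2 + cx + d = 0:
  r1 + r2 + r3 = -b/a = -2
  r1*r2 + r1*r3 + r2*r3 = c/a = -3
  r1*r2*r3 = -d/a = 5


Sum = -2


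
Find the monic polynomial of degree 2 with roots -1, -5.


A monic polynomial with roots -1, -5 is:
p(x) = (x + 1)(x + 5)
After multiplying by (x + 1): x + 1
After multiplying by (x + 5): x^2 + 6x + 5

x^2 + 6x + 5


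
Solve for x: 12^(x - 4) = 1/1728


Express both sides with the same base.
1/1728 = 12^(-3)
Since the bases match, equate exponents: x - 4 = -3
So x = -3 - (-4) = 1

x = 1


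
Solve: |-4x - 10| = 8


An absolute value equation |expr| = 8 gives two cases:
Case 1: -4x - 10 = 8
  -4x = 18, so x = -9/2
Case 2: -4x - 10 = -8
  -4x = 2, so x = -1/2

x = -9/2, x = -1/2


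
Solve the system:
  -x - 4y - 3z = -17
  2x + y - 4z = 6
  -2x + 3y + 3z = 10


Using Cramer's rule. Expand each determinant along the first row.
D  = (-1)*[1*3 - (-4)*3] - (-4)*[2*3 - (-4)*(-2)] + (-3)*[2*3 - 1*(-2)]
  = (-1)*(15) - (-4)*(-2) + (-3)*(8) = -47
Dx = (-17)*[1*3 - (-4)*3] - (-4)*[6*3 - (-4)*10] + (-3)*[6*3 - 1*10]
  = (-17)*(15) - (-4)*(58) + (-3)*(8) = -47
Dy = (-1)*[6*3 - (-4)*10] - (-17)*[2*3 - (-4)*(-2)] + (-3)*[2*10 - 6*(-2)]
  = (-1)*(58) - (-17)*(-2) + (-3)*(32) = -188
Dz = (-1)*[1*10 - 6*3] - (-4)*[2*10 - 6*(-2)] + (-17)*[2*3 - 1*(-2)]
  = (-1)*(-8) - (-4)*(32) + (-17)*(8) = 0
x = Dx/D = -47/-47 = 1, y = Dy/D = -188/-47 = 4, z = Dz/D = 0/-47 = 0
Check eq1: (-1)(1) + (-4)(4) + (-3)(0) = -17 = -17 ✓
Check eq2: (2)(1) + (1)(4) + (-4)(0) = 6 = 6 ✓
Check eq3: (-2)(1) + (3)(4) + (3)(0) = 10 = 10 ✓

x = 1, y = 4, z = 0


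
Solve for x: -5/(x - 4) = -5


Multiply both sides by (x - 4): -5 = -5(x - 4)
Distribute: -5 = -5x + 20
-5x = -5 - 20 = -25
x = 5

x = 5


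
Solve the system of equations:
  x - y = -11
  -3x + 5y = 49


Using Cramer's rule:
Determinant D = (1)(5) - (-3)(-1) = 5 - 3 = 2
Dx = (-11)(5) - (49)(-1) = -55 + 49 = -6
Dy = (1)(49) - (-3)(-11) = 49 - 33 = 16
x = Dx/D = -6/2 = -3
y = Dy/D = 16/2 = 8

x = -3, y = 8


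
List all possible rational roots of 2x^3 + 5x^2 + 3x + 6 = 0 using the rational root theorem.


Rational root theorem: possible roots are ±p/q where:
  p divides the constant term (6): p ∈ {1, 2, 3, 6}
  q divides the leading coefficient (2): q ∈ {1, 2}

All possible rational roots: -6, -3, -2, -3/2, -1, -1/2, 1/2, 1, 3/2, 2, 3, 6

-6, -3, -2, -3/2, -1, -1/2, 1/2, 1, 3/2, 2, 3, 6


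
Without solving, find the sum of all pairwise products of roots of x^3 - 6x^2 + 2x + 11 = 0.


By Vieta's formulas for x^3 + bx^2 + cx + d = 0:
  r1 + r2 + r3 = -b/a = 6
  r1*r2 + r1*r3 + r2*r3 = c/a = 2
  r1*r2*r3 = -d/a = -11


Sum of pairwise products = 2


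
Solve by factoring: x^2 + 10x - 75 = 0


We need two numbers that multiply to -75 and add to 10.
Those numbers are 15 and -5 (since 15 * (-5) = -75 and 15 + (-5) = 10).
So x^2 + 10x - 75 = (x + 15)(x - 5) = 0
Setting each factor to zero: x = -15 or x = 5

x = -15, x = 5


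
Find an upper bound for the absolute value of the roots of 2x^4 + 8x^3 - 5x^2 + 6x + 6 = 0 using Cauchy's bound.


Cauchy's bound: all roots r satisfy |r| <= 1 + max(|a_i/a_n|) for i = 0,...,n-1
where a_n is the leading coefficient.

Coefficients: [2, 8, -5, 6, 6]
Leading coefficient a_n = 2
Ratios |a_i/a_n|: 4, 5/2, 3, 3
Maximum ratio: 4
Cauchy's bound: |r| <= 1 + 4 = 5

Upper bound = 5


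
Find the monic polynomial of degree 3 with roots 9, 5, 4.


A monic polynomial with roots 9, 5, 4 is:
p(x) = (x - 9)(x - 5)(x - 4)
After multiplying by (x - 9): x - 9
After multiplying by (x - 5): x^2 - 14x + 45
After multiplying by (x - 4): x^3 - 18x^2 + 101x - 180

x^3 - 18x^2 + 101x - 180


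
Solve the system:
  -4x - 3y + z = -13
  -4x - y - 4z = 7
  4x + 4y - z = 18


Using Cramer's rule. Expand each determinant along the first row.
D  = (-4)*[(-1)*(-1) - (-4)*4] - (-3)*[(-4)*(-1) - (-4)*4] + 1*[(-4)*4 - (-1)*4]
  = (-4)*(17) - (-3)*(20) + 1*(-12) = -20
Dx = (-13)*[(-1)*(-1) - (-4)*4] - (-3)*[7*(-1) - (-4)*18] + 1*[7*4 - (-1)*18]
  = (-13)*(17) - (-3)*(65) + 1*(46) = 20
Dy = (-4)*[7*(-1) - (-4)*18] - (-13)*[(-4)*(-1) - (-4)*4] + 1*[(-4)*18 - 7*4]
  = (-4)*(65) - (-13)*(20) + 1*(-100) = -100
Dz = (-4)*[(-1)*18 - 7*4] - (-3)*[(-4)*18 - 7*4] + (-13)*[(-4)*4 - (-1)*4]
  = (-4)*(-46) - (-3)*(-100) + (-13)*(-12) = 40
x = Dx/D = 20/-20 = -1, y = Dy/D = -100/-20 = 5, z = Dz/D = 40/-20 = -2
Check eq1: (-4)(-1) + (-3)(5) + (1)(-2) = -13 = -13 ✓
Check eq2: (-4)(-1) + (-1)(5) + (-4)(-2) = 7 = 7 ✓
Check eq3: (4)(-1) + (4)(5) + (-1)(-2) = 18 = 18 ✓

x = -1, y = 5, z = -2


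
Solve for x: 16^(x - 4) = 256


Express both sides with the same base.
256 = 16^2
Since the bases match, equate exponents: x - 4 = 2
So x = 2 - (-4) = 6

x = 6


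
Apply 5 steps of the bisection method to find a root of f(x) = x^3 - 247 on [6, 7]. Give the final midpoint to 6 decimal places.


f(x) = x^3 - 247
f(6) = -31 < 0
f(7) = 96 > 0

Step 1: midpoint = (6.000000 + 7.000000)/2 = 6.500000
  f(6.500000) = 27.625000
  f(mid) > 0, so root is in [6.000000, 6.500000]

Step 2: midpoint = (6.000000 + 6.500000)/2 = 6.250000
  f(6.250000) = -2.859375
  f(mid) < 0, so root is in [6.250000, 6.500000]

Step 3: midpoint = (6.250000 + 6.500000)/2 = 6.375000
  f(6.375000) = 12.083984
  f(mid) > 0, so root is in [6.250000, 6.375000]

Step 4: midpoint = (6.250000 + 6.375000)/2 = 6.312500
  f(6.312500) = 4.538330
  f(mid) > 0, so root is in [6.250000, 6.312500]

Step 5: midpoint = (6.250000 + 6.312500)/2 = 6.281250
  f(6.281250) = 0.821075
  f(mid) > 0, so root is in [6.250000, 6.281250]

midpoint = 6.281250


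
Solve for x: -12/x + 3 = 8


Subtract 3 from both sides: -12/x = 5
Multiply both sides by x: -12 = 5 * x
Divide by 5: x = -12/5

x = -12/5


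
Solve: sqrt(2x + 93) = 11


Square both sides: 2x + 93 = 11^2 = 121
2x = 121 - 93 = 28
x = 14
Check: sqrt(2*14 + 93) = sqrt(121) = 11 ✓

x = 14


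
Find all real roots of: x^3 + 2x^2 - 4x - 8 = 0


Let p(x) = x^3 + 2x^2 - 4x - 8. By the rational root theorem (leading coefficient 1), any rational root is an integer divisor of 8: try ±1, ±2, ... in turn.
Test x = 1: value = -9 ≠ 0.
Test x = -1: value = -3 ≠ 0.
Test x = 2: value = 0 ✓, so (x - 2) is a factor.
Synthetic division by (x - 2): bring down 1; 1(2) + 2 = 4; 4(2) - 4 = 4; 4(2) - 8 = 0 → quotient x^2 + 4x + 4, remainder 0.
Solve the quadratic x^2 + 4x + 4 = 0: discriminant = 4^2 - 4(1)(4) = 16 - 16 = 0.
Discriminant = 0, so a double root: x = -4/2 = -2.

x = -2 (multiplicity 2), x = 2


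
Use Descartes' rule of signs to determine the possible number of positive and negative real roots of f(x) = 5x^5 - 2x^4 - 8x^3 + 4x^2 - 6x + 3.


Descartes' rule of signs:

For positive roots, count sign changes in f(x) = 5x^5 - 2x^4 - 8x^3 + 4x^2 - 6x + 3:
Signs of coefficients: +, -, -, +, -, +
Number of sign changes: 4
Possible positive real roots: 4, 2, 0

For negative roots, examine f(-x) = -5x^5 - 2x^4 + 8x^3 + 4x^2 + 6x + 3:
Signs of coefficients: -, -, +, +, +, +
Number of sign changes: 1
Possible negative real roots: 1

Positive roots: 4 or 2 or 0; Negative roots: 1


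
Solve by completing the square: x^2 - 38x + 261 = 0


Start: x^2 - 38x + 261 = 0
Move constant: x^2 - 38x = -261
Half of -38 is -19, squared is 361
Add 361 to both sides: x^2 - 38x + 361 = 100
(x - 19)^2 = 100
x - 19 = ±10
x = 19 + 10 = 29 or x = 19 - 10 = 9

x = 9, x = 29


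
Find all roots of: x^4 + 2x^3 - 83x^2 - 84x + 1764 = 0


Let p(x) = x^4 + 2x^3 - 83x^2 - 84x + 1764. By the rational root theorem (leading coefficient 1), any rational root is an integer divisor of 1764: try ±1, ±2, ... in turn.
Test x = 1: value = 1600 ≠ 0.
Test x = -1: value = 1764 ≠ 0.
Test x = 2: value = 1296 ≠ 0.
Test x = -2: value = 1600 ≠ 0.
Test x = 3: value = 900 ≠ 0.
Test x = -3: value = 1296 ≠ 0.
Test x = 4: value = 484 ≠ 0.
Test x = -4: value = 900 ≠ 0.
Test x = 6: value = 0 ✓, so (x - 6) is a factor.
Synthetic division by (x - 6): bring down 1; 1(6) + 2 = 8; 8(6) - 83 = -35; (-35)(6) - 84 = -294; (-294)(6) + 1764 = 0 → quotient x^3 + 8x^2 - 35x - 294, remainder 0.
Continue with the quotient x^3 + 8x^2 - 35x - 294 (candidates must divide 294; re-test x = 6 first in case it repeats).
Test x = 6: value = 0 ✓, so (x - 6) is a factor.
Synthetic division by (x - 6): bring down 1; 1(6) + 8 = 14; 14(6) - 35 = 49; 49(6) - 294 = 0 → quotient x^2 + 14x + 49, remainder 0.
Solve the quadratic x^2 + 14x + 49 = 0: discriminant = 14^2 - 4(1)(49) = 196 - 196 = 0.
Discriminant = 0, so a double root: x = -14/2 = -7.
Collecting all roots found:

x = -7 (multiplicity 2), x = 6 (multiplicity 2)


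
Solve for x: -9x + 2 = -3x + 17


Starting with: -9x + 2 = -3x + 17
Move all x terms to left: (-9 + 3)x = 17 - 2
Simplify: -6x = 15
Divide both sides by -6: x = -5/2

x = -5/2


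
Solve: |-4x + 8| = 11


An absolute value equation |expr| = 11 gives two cases:
Case 1: -4x + 8 = 11
  -4x = 3, so x = -3/4
Case 2: -4x + 8 = -11
  -4x = -19, so x = 19/4

x = -3/4, x = 19/4


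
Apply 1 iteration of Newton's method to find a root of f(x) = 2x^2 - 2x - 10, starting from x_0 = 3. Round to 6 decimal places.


Newton's method: x_(n+1) = x_n - f(x_n)/f'(x_n)
f(x) = 2x^2 - 2x - 10
f'(x) = 4x - 2

Iteration 1:
  f(3.000000) = 2.000000
  f'(3.000000) = 10.000000
  x_1 = 3.000000 - (2.000000)/(10.000000) = 2.800000

x_1 = 2.800000


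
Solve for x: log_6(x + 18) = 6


Convert to exponential form: x + 18 = 6^6 = 46656
x = 46656 - 18 = 46638
Check: log_6(46638 + 18) = log_6(46656) = log_6(46656) = 6 ✓

x = 46638


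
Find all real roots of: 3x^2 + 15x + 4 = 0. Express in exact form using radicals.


Using the quadratic formula: x = (-b ± sqrt(b^2 - 4ac)) / (2a)
Here a = 3, b = 15, c = 4
Discriminant = b^2 - 4ac = 15^2 - 4(3)(4) = 225 - 48 = 177
Since discriminant = 177 > 0, there are two real roots.
x = (-15 ± sqrt(177)) / 6
Numerically: x ≈ -0.2826 or x ≈ -4.7174

x = (-15 + sqrt(177)) / 6 or x = (-15 - sqrt(177)) / 6


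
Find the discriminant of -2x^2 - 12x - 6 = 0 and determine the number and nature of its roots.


For ax^2 + bx + c = 0, discriminant D = b^2 - 4ac
Here a = -2, b = -12, c = -6
D = (-12)^2 - 4(-2)(-6) = 144 - 48 = 96

D = 96 > 0 but not a perfect square
The equation has 2 distinct real irrational roots.

Discriminant = 96, 2 distinct real irrational roots


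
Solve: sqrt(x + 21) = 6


Square both sides: x + 21 = 6^2 = 36
x = 36 - 21 = 15
x = 15
Check: sqrt(1*15 + 21) = sqrt(36) = 6 ✓

x = 15


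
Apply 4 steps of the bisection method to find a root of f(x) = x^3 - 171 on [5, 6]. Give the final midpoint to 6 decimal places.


f(x) = x^3 - 171
f(5) = -46 < 0
f(6) = 45 > 0

Step 1: midpoint = (5.000000 + 6.000000)/2 = 5.500000
  f(5.500000) = -4.625000
  f(mid) < 0, so root is in [5.500000, 6.000000]

Step 2: midpoint = (5.500000 + 6.000000)/2 = 5.750000
  f(5.750000) = 19.109375
  f(mid) > 0, so root is in [5.500000, 5.750000]

Step 3: midpoint = (5.500000 + 5.750000)/2 = 5.625000
  f(5.625000) = 6.978516
  f(mid) > 0, so root is in [5.500000, 5.625000]

Step 4: midpoint = (5.500000 + 5.625000)/2 = 5.562500
  f(5.562500) = 1.111572
  f(mid) > 0, so root is in [5.500000, 5.562500]

midpoint = 5.562500


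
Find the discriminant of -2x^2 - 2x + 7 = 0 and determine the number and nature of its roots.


For ax^2 + bx + c = 0, discriminant D = b^2 - 4ac
Here a = -2, b = -2, c = 7
D = (-2)^2 - 4(-2)(7) = 4 + 56 = 60

D = 60 > 0 but not a perfect square
The equation has 2 distinct real irrational roots.

Discriminant = 60, 2 distinct real irrational roots


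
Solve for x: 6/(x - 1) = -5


Multiply both sides by (x - 1): 6 = -5(x - 1)
Distribute: 6 = -5x + 5
-5x = 6 - 5 = 1
x = -1/5

x = -1/5


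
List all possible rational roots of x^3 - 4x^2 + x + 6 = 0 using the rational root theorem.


Rational root theorem: possible roots are ±p/q where:
  p divides the constant term (6): p ∈ {1, 2, 3, 6}
  q divides the leading coefficient (1): q ∈ {1}

All possible rational roots: -6, -3, -2, -1, 1, 2, 3, 6

-6, -3, -2, -1, 1, 2, 3, 6


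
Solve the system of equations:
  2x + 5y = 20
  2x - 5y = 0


Using Cramer's rule:
Determinant D = (2)(-5) - (2)(5) = -10 - 10 = -20
Dx = (20)(-5) - (0)(5) = -100 - 0 = -100
Dy = (2)(0) - (2)(20) = 0 - 40 = -40
x = Dx/D = -100/-20 = 5
y = Dy/D = -40/-20 = 2

x = 5, y = 2


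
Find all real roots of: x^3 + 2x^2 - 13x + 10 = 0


Let p(x) = x^3 + 2x^2 - 13x + 10. By the rational root theorem (leading coefficient 1), any rational root is an integer divisor of 10: try ±1, ±2, ... in turn.
Test x = 1: value = 0 ✓, so (x - 1) is a factor.
Synthetic division by (x - 1): bring down 1; 1(1) + 2 = 3; 3(1) - 13 = -10; (-10)(1) + 10 = 0 → quotient x^2 + 3x - 10, remainder 0.
Solve the quadratic x^2 + 3x - 10 = 0: discriminant = 3^2 - 4(1)(-10) = 9 + 40 = 49.
sqrt(49) = 7, so x = (-3 ± 7)/2: x = 2 or x = -5.

x = -5, x = 1, x = 2


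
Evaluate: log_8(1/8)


We need the exponent such that 8^? = 1/8
8^(-1) = 1/8^1 = 1/8
Therefore log_8(1/8) = -1

-1


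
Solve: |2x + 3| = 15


An absolute value equation |expr| = 15 gives two cases:
Case 1: 2x + 3 = 15
  2x = 12, so x = 6
Case 2: 2x + 3 = -15
  2x = -18, so x = -9

x = -9, x = 6


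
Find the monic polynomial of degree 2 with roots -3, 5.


A monic polynomial with roots -3, 5 is:
p(x) = (x + 3)(x - 5)
After multiplying by (x + 3): x + 3
After multiplying by (x - 5): x^2 - 2x - 15

x^2 - 2x - 15


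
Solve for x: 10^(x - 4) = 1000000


Express both sides with the same base.
1000000 = 10^6
Since the bases match, equate exponents: x - 4 = 6
So x = 6 - (-4) = 10

x = 10


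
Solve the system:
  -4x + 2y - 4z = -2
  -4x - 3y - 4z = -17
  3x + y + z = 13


Using Cramer's rule. Expand each determinant along the first row.
D  = (-4)*[(-3)*1 - (-4)*1] - 2*[(-4)*1 - (-4)*3] + (-4)*[(-4)*1 - (-3)*3]
  = (-4)*(1) - 2*(8) + (-4)*(5) = -40
Dx = (-2)*[(-3)*1 - (-4)*1] - 2*[(-17)*1 - (-4)*13] + (-4)*[(-17)*1 - (-3)*13]
  = (-2)*(1) - 2*(35) + (-4)*(22) = -160
Dy = (-4)*[(-17)*1 - (-4)*13] - (-2)*[(-4)*1 - (-4)*3] + (-4)*[(-4)*13 - (-17)*3]
  = (-4)*(35) - (-2)*(8) + (-4)*(-1) = -120
Dz = (-4)*[(-3)*13 - (-17)*1] - 2*[(-4)*13 - (-17)*3] + (-2)*[(-4)*1 - (-3)*3]
  = (-4)*(-22) - 2*(-1) + (-2)*(5) = 80
x = Dx/D = -160/-40 = 4, y = Dy/D = -120/-40 = 3, z = Dz/D = 80/-40 = -2
Check eq1: (-4)(4) + (2)(3) + (-4)(-2) = -2 = -2 ✓
Check eq2: (-4)(4) + (-3)(3) + (-4)(-2) = -17 = -17 ✓
Check eq3: (3)(4) + (1)(3) + (1)(-2) = 13 = 13 ✓

x = 4, y = 3, z = -2


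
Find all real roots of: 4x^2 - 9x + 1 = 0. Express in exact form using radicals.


Using the quadratic formula: x = (-b ± sqrt(b^2 - 4ac)) / (2a)
Here a = 4, b = -9, c = 1
Discriminant = b^2 - 4ac = (-9)^2 - 4(4)(1) = 81 - 16 = 65
Since discriminant = 65 > 0, there are two real roots.
x = (9 ± sqrt(65)) / 8
Numerically: x ≈ 2.1328 or x ≈ 0.1172

x = (9 + sqrt(65)) / 8 or x = (9 - sqrt(65)) / 8


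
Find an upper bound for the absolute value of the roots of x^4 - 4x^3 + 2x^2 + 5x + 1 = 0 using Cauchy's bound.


Cauchy's bound: all roots r satisfy |r| <= 1 + max(|a_i/a_n|) for i = 0,...,n-1
where a_n is the leading coefficient.

Coefficients: [1, -4, 2, 5, 1]
Leading coefficient a_n = 1
Ratios |a_i/a_n|: 4, 2, 5, 1
Maximum ratio: 5
Cauchy's bound: |r| <= 1 + 5 = 6

Upper bound = 6


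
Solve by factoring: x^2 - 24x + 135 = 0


We need two numbers that multiply to 135 and add to -24.
Those numbers are -9 and -15 (since (-9) * (-15) = 135 and (-9) + (-15) = -24).
So x^2 - 24x + 135 = (x - 9)(x - 15) = 0
Setting each factor to zero: x = 9 or x = 15

x = 9, x = 15


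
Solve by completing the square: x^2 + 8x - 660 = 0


Start: x^2 + 8x - 660 = 0
Move constant: x^2 + 8x = 660
Half of 8 is 4, squared is 16
Add 16 to both sides: x^2 + 8x + 16 = 676
(x + 4)^2 = 676
x + 4 = ±26
x = -4 + 26 = 22 or x = -4 - 26 = -30

x = -30, x = 22


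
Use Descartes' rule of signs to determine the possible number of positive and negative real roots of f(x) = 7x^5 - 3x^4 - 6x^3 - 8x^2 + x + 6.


Descartes' rule of signs:

For positive roots, count sign changes in f(x) = 7x^5 - 3x^4 - 6x^3 - 8x^2 + x + 6:
Signs of coefficients: +, -, -, -, +, +
Number of sign changes: 2
Possible positive real roots: 2, 0

For negative roots, examine f(-x) = -7x^5 - 3x^4 + 6x^3 - 8x^2 - x + 6:
Signs of coefficients: -, -, +, -, -, +
Number of sign changes: 3
Possible negative real roots: 3, 1

Positive roots: 2 or 0; Negative roots: 3 or 1


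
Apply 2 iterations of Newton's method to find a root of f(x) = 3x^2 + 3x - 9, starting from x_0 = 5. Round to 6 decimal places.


Newton's method: x_(n+1) = x_n - f(x_n)/f'(x_n)
f(x) = 3x^2 + 3x - 9
f'(x) = 6x + 3

Iteration 1:
  f(5.000000) = 81.000000
  f'(5.000000) = 33.000000
  x_1 = 5.000000 - (81.000000)/(33.000000) = 2.545455

Iteration 2:
  f(2.545455) = 18.074380
  f'(2.545455) = 18.272727
  x_2 = 2.545455 - (18.074380)/(18.272727) = 1.556309

x_2 = 1.556309


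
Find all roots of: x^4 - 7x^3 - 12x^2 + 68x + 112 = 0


Let p(x) = x^4 - 7x^3 - 12x^2 + 68x + 112. By the rational root theorem (leading coefficient 1), any rational root is an integer divisor of 112: try ±1, ±2, ... in turn.
Test x = 1: value = 162 ≠ 0.
Test x = -1: value = 40 ≠ 0.
Test x = 2: value = 160 ≠ 0.
Test x = -2: value = 0 ✓, so (x + 2) is a factor.
Synthetic division by (x + 2): bring down 1; 1(-2) - 7 = -9; (-9)(-2) - 12 = 6; 6(-2) + 68 = 56; 56(-2) + 112 = 0 → quotient x^3 - 9x^2 + 6x + 56, remainder 0.
Continue with the quotient x^3 - 9x^2 + 6x + 56 (candidates must divide 56; re-test x = -2 first in case it repeats).
Test x = -2: value = 0 ✓, so (x + 2) is a factor.
Synthetic division by (x + 2): bring down 1; 1(-2) - 9 = -11; (-11)(-2) + 6 = 28; 28(-2) + 56 = 0 → quotient x^2 - 11x + 28, remainder 0.
Solve the quadratic x^2 - 11x + 28 = 0: discriminant = (-11)^2 - 4(1)(28) = 121 - 112 = 9.
sqrt(9) = 3, so x = (11 ± 3)/2: x = 7 or x = 4.
Collecting all roots found:

x = -2 (multiplicity 2), x = 4, x = 7


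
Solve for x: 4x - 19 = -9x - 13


Starting with: 4x - 19 = -9x - 13
Move all x terms to left: (4 + 9)x = -13 + 19
Simplify: 13x = 6
Divide both sides by 13: x = 6/13

x = 6/13


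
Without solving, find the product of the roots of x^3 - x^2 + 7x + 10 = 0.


By Vieta's formulas for x^3 + bx^2 + cx + d = 0:
  r1 + r2 + r3 = -b/a = 1
  r1*r2 + r1*r3 + r2*r3 = c/a = 7
  r1*r2*r3 = -d/a = -10


Product = -10


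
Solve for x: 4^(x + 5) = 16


Express both sides with the same base.
16 = 4^2
Since the bases match, equate exponents: x + 5 = 2
So x = 2 - (5) = -3

x = -3


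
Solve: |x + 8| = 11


An absolute value equation |expr| = 11 gives two cases:
Case 1: x + 8 = 11
  x = 3, so x = 3
Case 2: x + 8 = -11
  x = -19, so x = -19

x = -19, x = 3


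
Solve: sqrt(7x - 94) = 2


Square both sides: 7x - 94 = 2^2 = 4
7x = 4 + 94 = 98
x = 14
Check: sqrt(7*14 - 94) = sqrt(4) = 2 ✓

x = 14


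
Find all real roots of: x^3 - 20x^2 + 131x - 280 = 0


Let p(x) = x^3 - 20x^2 + 131x - 280. By the rational root theorem (leading coefficient 1), any rational root is an integer divisor of 280: try ±1, ±2, ... in turn.
Test x = 1: value = -168 ≠ 0.
Test x = -1: value = -432 ≠ 0.
Test x = 2: value = -90 ≠ 0.
Test x = -2: value = -630 ≠ 0.
Test x = 4: value = -12 ≠ 0.
Test x = -4: value = -1188 ≠ 0.
Test x = 5: value = 0 ✓, so (x - 5) is a factor.
Synthetic division by (x - 5): bring down 1; 1(5) - 20 = -15; (-15)(5) + 131 = 56; 56(5) - 280 = 0 → quotient x^2 - 15x + 56, remainder 0.
Solve the quadratic x^2 - 15x + 56 = 0: discriminant = (-15)^2 - 4(1)(56) = 225 - 224 = 1.
sqrt(1) = 1, so x = (15 ± 1)/2: x = 8 or x = 7.

x = 5, x = 7, x = 8


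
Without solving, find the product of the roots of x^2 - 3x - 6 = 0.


By Vieta's formulas for ax^2 + bx + c = 0:
  Sum of roots = -b/a
  Product of roots = c/a

Here a = 1, b = -3, c = -6
Sum = -(-3)/1 = 3
Product = -6/1 = -6

Product = -6


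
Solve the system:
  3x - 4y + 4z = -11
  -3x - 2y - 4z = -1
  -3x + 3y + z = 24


Using Cramer's rule. Expand each determinant along the first row.
D  = 3*[(-2)*1 - (-4)*3] - (-4)*[(-3)*1 - (-4)*(-3)] + 4*[(-3)*3 - (-2)*(-3)]
  = 3*(10) - (-4)*(-15) + 4*(-15) = -90
Dx = (-11)*[(-2)*1 - (-4)*3] - (-4)*[(-1)*1 - (-4)*24] + 4*[(-1)*3 - (-2)*24]
  = (-11)*(10) - (-4)*(95) + 4*(45) = 450
Dy = 3*[(-1)*1 - (-4)*24] - (-11)*[(-3)*1 - (-4)*(-3)] + 4*[(-3)*24 - (-1)*(-3)]
  = 3*(95) - (-11)*(-15) + 4*(-75) = -180
Dz = 3*[(-2)*24 - (-1)*3] - (-4)*[(-3)*24 - (-1)*(-3)] + (-11)*[(-3)*3 - (-2)*(-3)]
  = 3*(-45) - (-4)*(-75) + (-11)*(-15) = -270
x = Dx/D = 450/-90 = -5, y = Dy/D = -180/-90 = 2, z = Dz/D = -270/-90 = 3
Check eq1: (3)(-5) + (-4)(2) + (4)(3) = -11 = -11 ✓
Check eq2: (-3)(-5) + (-2)(2) + (-4)(3) = -1 = -1 ✓
Check eq3: (-3)(-5) + (3)(2) + (1)(3) = 24 = 24 ✓

x = -5, y = 2, z = 3


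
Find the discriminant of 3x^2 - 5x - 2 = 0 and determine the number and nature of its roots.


For ax^2 + bx + c = 0, discriminant D = b^2 - 4ac
Here a = 3, b = -5, c = -2
D = (-5)^2 - 4(3)(-2) = 25 + 24 = 49

D = 49 > 0 and is a perfect square (sqrt = 7)
The equation has 2 distinct real rational roots.

Discriminant = 49, 2 distinct real rational roots


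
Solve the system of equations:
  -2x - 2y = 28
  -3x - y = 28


Using Cramer's rule:
Determinant D = (-2)(-1) - (-3)(-2) = 2 - 6 = -4
Dx = (28)(-1) - (28)(-2) = -28 + 56 = 28
Dy = (-2)(28) - (-3)(28) = -56 + 84 = 28
x = Dx/D = 28/-4 = -7
y = Dy/D = 28/-4 = -7

x = -7, y = -7


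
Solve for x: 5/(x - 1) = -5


Multiply both sides by (x - 1): 5 = -5(x - 1)
Distribute: 5 = -5x + 5
-5x = 5 - 5 = 0
x = 0

x = 0


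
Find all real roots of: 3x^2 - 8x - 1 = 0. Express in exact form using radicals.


Using the quadratic formula: x = (-b ± sqrt(b^2 - 4ac)) / (2a)
Here a = 3, b = -8, c = -1
Discriminant = b^2 - 4ac = (-8)^2 - 4(3)(-1) = 64 + 12 = 76
Since discriminant = 76 > 0, there are two real roots.
x = (8 ± 2*sqrt(19)) / 6
Simplifying: x = (4 ± sqrt(19)) / 3
Numerically: x ≈ 2.7863 or x ≈ -0.1196

x = (4 + sqrt(19)) / 3 or x = (4 - sqrt(19)) / 3


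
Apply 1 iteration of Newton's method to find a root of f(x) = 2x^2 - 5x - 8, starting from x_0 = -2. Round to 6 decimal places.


Newton's method: x_(n+1) = x_n - f(x_n)/f'(x_n)
f(x) = 2x^2 - 5x - 8
f'(x) = 4x - 5

Iteration 1:
  f(-2.000000) = 10.000000
  f'(-2.000000) = -13.000000
  x_1 = -2.000000 - (10.000000)/(-13.000000) = -1.230769

x_1 = -1.230769


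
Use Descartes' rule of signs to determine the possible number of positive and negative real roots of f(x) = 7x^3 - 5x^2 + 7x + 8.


Descartes' rule of signs:

For positive roots, count sign changes in f(x) = 7x^3 - 5x^2 + 7x + 8:
Signs of coefficients: +, -, +, +
Number of sign changes: 2
Possible positive real roots: 2, 0

For negative roots, examine f(-x) = -7x^3 - 5x^2 - 7x + 8:
Signs of coefficients: -, -, -, +
Number of sign changes: 1
Possible negative real roots: 1

Positive roots: 2 or 0; Negative roots: 1


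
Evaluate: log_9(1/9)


We need the exponent such that 9^? = 1/9
9^(-1) = 1/9^1 = 1/9
Therefore log_9(1/9) = -1

-1


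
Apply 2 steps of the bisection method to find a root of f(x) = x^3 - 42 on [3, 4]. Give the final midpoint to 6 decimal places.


f(x) = x^3 - 42
f(3) = -15 < 0
f(4) = 22 > 0

Step 1: midpoint = (3.000000 + 4.000000)/2 = 3.500000
  f(3.500000) = 0.875000
  f(mid) > 0, so root is in [3.000000, 3.500000]

Step 2: midpoint = (3.000000 + 3.500000)/2 = 3.250000
  f(3.250000) = -7.671875
  f(mid) < 0, so root is in [3.250000, 3.500000]

midpoint = 3.250000


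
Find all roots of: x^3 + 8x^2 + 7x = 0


The constant term is 0, so x = 0 is a root. Factor out x:
  x^2 + 8x + 7 = 0
Solve the quadratic x^2 + 8x + 7 = 0: discriminant = 8^2 - 4(1)(7) = 64 - 28 = 36.
sqrt(36) = 6, so x = (-8 ± 6)/2: x = -1 or x = -7.
Collecting all roots found:

x = -7, x = -1, x = 0


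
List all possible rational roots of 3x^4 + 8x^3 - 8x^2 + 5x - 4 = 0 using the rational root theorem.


Rational root theorem: possible roots are ±p/q where:
  p divides the constant term (-4): p ∈ {1, 2, 4}
  q divides the leading coefficient (3): q ∈ {1, 3}

All possible rational roots: -4, -2, -4/3, -1, -2/3, -1/3, 1/3, 2/3, 1, 4/3, 2, 4

-4, -2, -4/3, -1, -2/3, -1/3, 1/3, 2/3, 1, 4/3, 2, 4


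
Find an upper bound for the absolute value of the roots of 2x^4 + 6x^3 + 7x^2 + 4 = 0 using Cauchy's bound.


Cauchy's bound: all roots r satisfy |r| <= 1 + max(|a_i/a_n|) for i = 0,...,n-1
where a_n is the leading coefficient.

Coefficients: [2, 6, 7, 0, 4]
Leading coefficient a_n = 2
Ratios |a_i/a_n|: 3, 7/2, 0, 2
Maximum ratio: 7/2
Cauchy's bound: |r| <= 1 + 7/2 = 9/2

Upper bound = 9/2


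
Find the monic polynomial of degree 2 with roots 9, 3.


A monic polynomial with roots 9, 3 is:
p(x) = (x - 9)(x - 3)
After multiplying by (x - 9): x - 9
After multiplying by (x - 3): x^2 - 12x + 27

x^2 - 12x + 27


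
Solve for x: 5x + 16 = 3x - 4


Starting with: 5x + 16 = 3x - 4
Move all x terms to left: (5 - 3)x = -4 - 16
Simplify: 2x = -20
Divide both sides by 2: x = -10

x = -10


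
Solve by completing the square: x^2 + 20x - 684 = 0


Start: x^2 + 20x - 684 = 0
Move constant: x^2 + 20x = 684
Half of 20 is 10, squared is 100
Add 100 to both sides: x^2 + 20x + 100 = 784
(x + 10)^2 = 784
x + 10 = ±28
x = -10 + 28 = 18 or x = -10 - 28 = -38

x = -38, x = 18


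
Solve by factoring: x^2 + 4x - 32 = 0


We need two numbers that multiply to -32 and add to 4.
Those numbers are 8 and -4 (since 8 * (-4) = -32 and 8 + (-4) = 4).
So x^2 + 4x - 32 = (x + 8)(x - 4) = 0
Setting each factor to zero: x = -8 or x = 4

x = -8, x = 4


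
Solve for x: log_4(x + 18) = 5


Convert to exponential form: x + 18 = 4^5 = 1024
x = 1024 - 18 = 1006
Check: log_4(1006 + 18) = log_4(1024) = log_4(1024) = 5 ✓

x = 1006


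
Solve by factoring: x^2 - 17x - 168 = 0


We need two numbers that multiply to -168 and add to -17.
Those numbers are -24 and 7 (since (-24) * 7 = -168 and (-24) + 7 = -17).
So x^2 - 17x - 168 = (x - 24)(x + 7) = 0
Setting each factor to zero: x = 24 or x = -7

x = -7, x = 24


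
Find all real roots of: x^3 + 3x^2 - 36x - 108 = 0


Let p(x) = x^3 + 3x^2 - 36x - 108. By the rational root theorem (leading coefficient 1), any rational root is an integer divisor of 108: try ±1, ±2, ... in turn.
Test x = 1: value = -140 ≠ 0.
Test x = -1: value = -70 ≠ 0.
Test x = 2: value = -160 ≠ 0.
Test x = -2: value = -32 ≠ 0.
Test x = 3: value = -162 ≠ 0.
Test x = -3: value = 0 ✓, so (x + 3) is a factor.
Synthetic division by (x + 3): bring down 1; 1(-3) + 3 = 0; 0(-3) - 36 = -36; (-36)(-3) - 108 = 0 → quotient x^2 - 36, remainder 0.
Solve the quadratic x^2 - 36 = 0: discriminant = 0^2 - 4(1)(-36) = 0 + 144 = 144.
sqrt(144) = 12, so x = (0 ± 12)/2: x = 6 or x = -6.

x = -6, x = -3, x = 6


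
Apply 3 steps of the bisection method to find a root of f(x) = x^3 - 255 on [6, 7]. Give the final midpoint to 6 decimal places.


f(x) = x^3 - 255
f(6) = -39 < 0
f(7) = 88 > 0

Step 1: midpoint = (6.000000 + 7.000000)/2 = 6.500000
  f(6.500000) = 19.625000
  f(mid) > 0, so root is in [6.000000, 6.500000]

Step 2: midpoint = (6.000000 + 6.500000)/2 = 6.250000
  f(6.250000) = -10.859375
  f(mid) < 0, so root is in [6.250000, 6.500000]

Step 3: midpoint = (6.250000 + 6.500000)/2 = 6.375000
  f(6.375000) = 4.083984
  f(mid) > 0, so root is in [6.250000, 6.375000]

midpoint = 6.375000


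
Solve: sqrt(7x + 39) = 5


Square both sides: 7x + 39 = 5^2 = 25
7x = 25 - 39 = -14
x = -2
Check: sqrt(7*(-2) + 39) = sqrt(25) = 5 ✓

x = -2


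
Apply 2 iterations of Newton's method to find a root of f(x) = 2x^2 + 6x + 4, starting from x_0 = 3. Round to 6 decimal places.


Newton's method: x_(n+1) = x_n - f(x_n)/f'(x_n)
f(x) = 2x^2 + 6x + 4
f'(x) = 4x + 6

Iteration 1:
  f(3.000000) = 40.000000
  f'(3.000000) = 18.000000
  x_1 = 3.000000 - (40.000000)/(18.000000) = 0.777778

Iteration 2:
  f(0.777778) = 9.876543
  f'(0.777778) = 9.111111
  x_2 = 0.777778 - (9.876543)/(9.111111) = -0.306233

x_2 = -0.306233
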